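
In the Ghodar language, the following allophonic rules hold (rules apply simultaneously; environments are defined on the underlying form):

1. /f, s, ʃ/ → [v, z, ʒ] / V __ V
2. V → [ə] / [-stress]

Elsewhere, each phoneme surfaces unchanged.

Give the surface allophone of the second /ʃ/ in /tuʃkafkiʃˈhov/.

/ʃ/ (between /i/ and /h/): rule 1 targets it, but not between two vowels → unchanged [ʃ].

[ʃ]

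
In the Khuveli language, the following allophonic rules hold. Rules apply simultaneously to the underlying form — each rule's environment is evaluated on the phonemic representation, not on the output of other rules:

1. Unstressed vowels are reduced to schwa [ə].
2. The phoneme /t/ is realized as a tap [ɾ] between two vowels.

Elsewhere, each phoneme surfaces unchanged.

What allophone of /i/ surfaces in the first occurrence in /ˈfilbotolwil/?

/i/ — between /f/ and /l/; rule 1 does not apply here → [i].

[i]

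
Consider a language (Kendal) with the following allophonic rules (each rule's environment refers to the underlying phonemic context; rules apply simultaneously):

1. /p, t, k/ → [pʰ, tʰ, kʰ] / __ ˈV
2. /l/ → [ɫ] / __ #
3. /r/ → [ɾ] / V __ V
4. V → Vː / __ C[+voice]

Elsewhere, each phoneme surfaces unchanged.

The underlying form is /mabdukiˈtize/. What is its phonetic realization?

/m/ (word-initial): no rule targets it → [m].
/a/ (between /m/ and /b/) occurs before a voiced consonant → [aː] by rule 4.
/b/ stays [b].
/d/ — not in any rule's target class → [d].
/u/ (between /d/ and /k/) is in the target of rule 4 but the environment (before a voiced consonant) is not met → [u].
/k/ — between /u/ and /i/; rule 1 does not apply here → [k].
/i/ (between /k/ and /t/) fails the environment for rule 4, so it stays [i].
/t/ (between /i/ and /i/): immediately before a stressed vowel, so rule 1 applies → [tʰ].
Rule 4 applies to /i/ (between /t/ and /z/: before a voiced consonant) → [iː].
/z/ — not in any rule's target class → [z].
/e/ (word-final) is in the target of rule 4 but the environment (before a voiced consonant) is not met → [e].

[maːbdukiˈtʰiːze]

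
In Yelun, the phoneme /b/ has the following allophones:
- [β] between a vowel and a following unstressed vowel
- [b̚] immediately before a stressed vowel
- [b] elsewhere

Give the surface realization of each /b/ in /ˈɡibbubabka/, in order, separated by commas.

[b], [b], [β], [b]

Occurrence 1 (position 3): no conditioning environment matches → elsewhere allophone [b].
Occurrence 2 (position 4): no conditioning environment matches → elsewhere allophone [b].
Occurrence 3 (position 6): between a vowel and a following unstressed vowel → [β].
Occurrence 4 (position 8): no conditioning environment matches → elsewhere allophone [b].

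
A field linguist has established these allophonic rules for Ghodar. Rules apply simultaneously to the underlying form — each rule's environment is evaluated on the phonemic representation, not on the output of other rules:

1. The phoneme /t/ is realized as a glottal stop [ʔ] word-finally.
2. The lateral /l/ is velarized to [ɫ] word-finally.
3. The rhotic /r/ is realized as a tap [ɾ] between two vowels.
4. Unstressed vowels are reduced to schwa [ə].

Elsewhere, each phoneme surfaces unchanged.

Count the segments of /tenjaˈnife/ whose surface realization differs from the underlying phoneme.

3

Segments that undergo a rule: /e/ → [ə] (rule 4); /a/ → [ə] (rule 4); /e/ → [ə] (rule 4).
All other segments surface unchanged.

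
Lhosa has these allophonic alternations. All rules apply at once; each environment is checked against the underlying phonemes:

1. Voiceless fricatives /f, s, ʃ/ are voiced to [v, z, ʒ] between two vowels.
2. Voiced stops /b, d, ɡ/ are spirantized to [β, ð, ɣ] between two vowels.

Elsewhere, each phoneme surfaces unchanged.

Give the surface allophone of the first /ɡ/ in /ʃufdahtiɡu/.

[ɣ]

/ɡ/ — between /i/ and /u/, between two vowels — surfaces as [ɣ] (rule 2).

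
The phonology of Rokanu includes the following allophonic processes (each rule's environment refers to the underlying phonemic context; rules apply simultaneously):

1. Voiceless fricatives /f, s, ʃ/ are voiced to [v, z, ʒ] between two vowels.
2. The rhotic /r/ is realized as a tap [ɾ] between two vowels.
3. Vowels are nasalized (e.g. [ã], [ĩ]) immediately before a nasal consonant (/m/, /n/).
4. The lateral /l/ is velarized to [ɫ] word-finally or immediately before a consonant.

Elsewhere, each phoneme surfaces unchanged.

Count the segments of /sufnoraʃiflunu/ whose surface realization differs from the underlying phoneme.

Segments that undergo a rule: /r/ → [ɾ] (rule 2); /ʃ/ → [ʒ] (rule 1); /u/ → [ũ] (rule 3).
All other segments surface unchanged.

3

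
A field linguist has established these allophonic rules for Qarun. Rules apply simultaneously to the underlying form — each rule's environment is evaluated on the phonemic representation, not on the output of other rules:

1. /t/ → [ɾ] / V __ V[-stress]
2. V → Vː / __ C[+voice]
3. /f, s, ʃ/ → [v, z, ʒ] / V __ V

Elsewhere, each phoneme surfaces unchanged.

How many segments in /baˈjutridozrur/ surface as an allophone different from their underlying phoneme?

Segments that undergo a rule: /a/ → [aː] (rule 2); /i/ → [iː] (rule 2); /o/ → [oː] (rule 2); /u/ → [uː] (rule 2).
All other segments surface unchanged.

4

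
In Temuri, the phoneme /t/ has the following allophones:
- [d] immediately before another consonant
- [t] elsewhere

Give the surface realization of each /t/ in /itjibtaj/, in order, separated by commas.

[d], [t]

Occurrence 1 (position 2): immediately before another consonant → [d].
Occurrence 2 (position 6): no conditioning environment matches → elsewhere allophone [t].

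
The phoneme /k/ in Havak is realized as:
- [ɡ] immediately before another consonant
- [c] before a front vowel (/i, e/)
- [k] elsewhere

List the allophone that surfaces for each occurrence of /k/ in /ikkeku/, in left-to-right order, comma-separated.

[ɡ], [c], [k]

Occurrence 1 (position 2): immediately before another consonant → [ɡ].
Occurrence 2 (position 3): before a front vowel (/i, e/) → [c].
Occurrence 3 (position 5): no conditioning environment matches → elsewhere allophone [k].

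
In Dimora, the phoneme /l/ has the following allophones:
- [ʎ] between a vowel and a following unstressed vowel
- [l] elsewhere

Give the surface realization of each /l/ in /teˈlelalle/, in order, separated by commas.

[l], [ʎ], [l], [l]

Occurrence 1 (position 3): no conditioning environment matches → elsewhere allophone [l].
Occurrence 2 (position 5): between a vowel and a following unstressed vowel → [ʎ].
Occurrence 3 (position 7): no conditioning environment matches → elsewhere allophone [l].
Occurrence 4 (position 8): no conditioning environment matches → elsewhere allophone [l].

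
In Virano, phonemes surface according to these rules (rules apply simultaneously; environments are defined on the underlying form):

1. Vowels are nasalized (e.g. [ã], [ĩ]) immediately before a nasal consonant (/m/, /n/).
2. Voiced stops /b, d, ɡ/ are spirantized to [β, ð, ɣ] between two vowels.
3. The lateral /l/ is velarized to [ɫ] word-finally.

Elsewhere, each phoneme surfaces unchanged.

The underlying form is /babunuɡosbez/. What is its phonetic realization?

[baβũnuɣosbez]

/b/ (word-initial) is in the target of rule 2 but the environment (between two vowels) is not met → [b].
/a/ (between /b/ and /b/): rule 1 targets it, but not before a nasal consonant → unchanged [a].
/b/ meets the environment for rule 2 (between two vowels) → [β].
/u/ (between /b/ and /n/): before a nasal consonant, so rule 1 applies → [ũ].
/n/ stays [n].
/u/ (between /n/ and /ɡ/): rule 1 targets it, but not before a nasal consonant → unchanged [u].
/ɡ/ meets the environment for rule 2 (between two vowels) → [ɣ].
/o/ (between /ɡ/ and /s/): rule 1 targets it, but not before a nasal consonant → unchanged [o].
/s/ stays [s].
/b/ (between /s/ and /e/): rule 2 targets it, but not between two vowels → unchanged [b].
/e/ (between /b/ and /z/) fails the environment for rule 1, so it stays [e].
/z/ (word-final): no rule targets it → [z].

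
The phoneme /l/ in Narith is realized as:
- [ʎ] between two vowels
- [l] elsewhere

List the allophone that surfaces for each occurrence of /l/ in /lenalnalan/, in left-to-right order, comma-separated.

[l], [l], [ʎ]

Occurrence 1 (position 1): no conditioning environment matches → elsewhere allophone [l].
Occurrence 2 (position 5): no conditioning environment matches → elsewhere allophone [l].
Occurrence 3 (position 8): between two vowels → [ʎ].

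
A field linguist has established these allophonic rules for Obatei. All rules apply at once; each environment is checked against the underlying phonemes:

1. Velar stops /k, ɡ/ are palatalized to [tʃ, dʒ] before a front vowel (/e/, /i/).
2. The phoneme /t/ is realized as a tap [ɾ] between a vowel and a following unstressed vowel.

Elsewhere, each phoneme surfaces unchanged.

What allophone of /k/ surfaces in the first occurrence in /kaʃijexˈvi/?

[k]

/k/ (word-initial) is in the target of rule 1 but the environment (before a front vowel) is not met → [k].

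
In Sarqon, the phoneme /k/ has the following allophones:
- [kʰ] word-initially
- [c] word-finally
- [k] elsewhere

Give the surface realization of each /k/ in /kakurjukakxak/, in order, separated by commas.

[kʰ], [k], [k], [k], [c]

Occurrence 1 (position 1): word-initially → [kʰ].
Occurrence 2 (position 3): no conditioning environment matches → elsewhere allophone [k].
Occurrence 3 (position 8): no conditioning environment matches → elsewhere allophone [k].
Occurrence 4 (position 10): no conditioning environment matches → elsewhere allophone [k].
Occurrence 5 (position 13): word-finally → [c].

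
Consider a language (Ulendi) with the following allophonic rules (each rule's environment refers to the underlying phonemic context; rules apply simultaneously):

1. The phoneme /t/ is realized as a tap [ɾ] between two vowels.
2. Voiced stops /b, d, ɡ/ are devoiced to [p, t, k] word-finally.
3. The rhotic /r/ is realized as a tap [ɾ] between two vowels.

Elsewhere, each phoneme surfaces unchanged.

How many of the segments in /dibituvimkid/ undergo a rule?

2

Segments that undergo a rule: /t/ → [ɾ] (rule 1); /d/ → [t] (rule 2).
All other segments surface unchanged.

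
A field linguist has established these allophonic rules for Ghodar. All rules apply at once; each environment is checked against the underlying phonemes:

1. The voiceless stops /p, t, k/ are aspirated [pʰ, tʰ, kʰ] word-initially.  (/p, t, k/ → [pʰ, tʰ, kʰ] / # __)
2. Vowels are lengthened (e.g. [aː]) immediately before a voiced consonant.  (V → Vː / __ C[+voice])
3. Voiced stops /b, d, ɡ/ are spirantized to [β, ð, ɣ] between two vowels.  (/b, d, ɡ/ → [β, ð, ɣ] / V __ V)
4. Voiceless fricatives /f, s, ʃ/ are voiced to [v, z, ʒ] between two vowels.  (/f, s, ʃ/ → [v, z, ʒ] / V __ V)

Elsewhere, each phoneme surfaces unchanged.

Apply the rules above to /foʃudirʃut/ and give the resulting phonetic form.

/f/ (word-initial): rule 4 targets it, but not between two vowels → unchanged [f].
/o/ — between /f/ and /ʃ/; rule 2 does not apply here → [o].
/ʃ/ meets the environment for rule 4 (between two vowels) → [ʒ].
/u/ (between /ʃ/ and /d/): before a voiced consonant, so rule 2 applies → [uː].
/d/ (between /u/ and /i/) occurs between two vowels → [ð] by rule 3.
/i/ (between /d/ and /r/) occurs before a voiced consonant → [iː] by rule 2.
/r/ (between /i/ and /ʃ/): no rule targets it → [r].
/ʃ/ (between /r/ and /u/): rule 4 targets it, but not between two vowels → unchanged [ʃ].
/u/ — between /ʃ/ and /t/; rule 2 does not apply here → [u].
/t/ — word-final; rule 1 does not apply here → [t].

[foʒuːðiːrʃut]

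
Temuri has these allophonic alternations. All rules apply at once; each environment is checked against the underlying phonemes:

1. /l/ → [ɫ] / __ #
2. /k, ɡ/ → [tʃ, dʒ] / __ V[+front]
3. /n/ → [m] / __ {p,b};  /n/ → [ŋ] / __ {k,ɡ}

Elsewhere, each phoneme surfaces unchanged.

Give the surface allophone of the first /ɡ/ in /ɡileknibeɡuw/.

/ɡ/ — word-initial, before a front vowel — surfaces as [dʒ] (rule 2).

[dʒ]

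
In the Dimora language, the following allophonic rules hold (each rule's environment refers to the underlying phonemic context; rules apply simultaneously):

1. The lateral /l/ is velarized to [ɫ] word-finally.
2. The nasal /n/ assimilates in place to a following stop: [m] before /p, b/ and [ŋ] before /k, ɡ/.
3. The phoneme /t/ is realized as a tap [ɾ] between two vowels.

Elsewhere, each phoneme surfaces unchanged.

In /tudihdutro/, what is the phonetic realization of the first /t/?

/t/ — word-initial; rule 3 does not apply here → [t].

[t]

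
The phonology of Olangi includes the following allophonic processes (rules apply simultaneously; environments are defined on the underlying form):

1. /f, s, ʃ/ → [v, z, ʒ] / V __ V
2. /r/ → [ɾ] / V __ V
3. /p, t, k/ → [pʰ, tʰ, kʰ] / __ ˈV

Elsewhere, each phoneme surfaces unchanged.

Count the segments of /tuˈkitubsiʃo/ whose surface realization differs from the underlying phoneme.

Segments that undergo a rule: /k/ → [kʰ] (rule 3); /ʃ/ → [ʒ] (rule 1).
All other segments surface unchanged.

2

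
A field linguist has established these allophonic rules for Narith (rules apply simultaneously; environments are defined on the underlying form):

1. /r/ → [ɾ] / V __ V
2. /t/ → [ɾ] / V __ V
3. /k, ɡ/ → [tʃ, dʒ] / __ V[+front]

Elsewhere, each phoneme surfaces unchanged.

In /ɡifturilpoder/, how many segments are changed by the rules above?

Segments that undergo a rule: /ɡ/ → [dʒ] (rule 3); /r/ → [ɾ] (rule 1).
All other segments surface unchanged.

2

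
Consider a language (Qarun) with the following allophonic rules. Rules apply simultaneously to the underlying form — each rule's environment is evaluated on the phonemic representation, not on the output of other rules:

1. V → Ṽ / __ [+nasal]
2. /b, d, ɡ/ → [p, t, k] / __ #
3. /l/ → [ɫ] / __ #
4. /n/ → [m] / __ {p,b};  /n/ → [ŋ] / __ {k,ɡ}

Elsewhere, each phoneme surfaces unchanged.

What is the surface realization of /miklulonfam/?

/m/ (word-initial): no rule targets it → [m].
/i/ (between /m/ and /k/) is in the target of rule 1 but the environment (before a nasal consonant) is not met → [i].
/k/ — not in any rule's target class → [k].
/l/ — between /k/ and /u/; rule 3 does not apply here → [l].
/u/ — between /l/ and /l/; rule 1 does not apply here → [u].
/l/ (between /u/ and /o/) is in the target of rule 3 but the environment (word-finally) is not met → [l].
/o/ (between /l/ and /n/): before a nasal consonant, so rule 1 applies → [õ].
/n/ (between /o/ and /f/) fails the environment for rule 4, so it stays [n].
/f/ stays [f].
/a/ — between /f/ and /m/, before a nasal consonant — surfaces as [ã] (rule 1).
/m/ (word-final): no rule targets it → [m].

[miklulõnfãm]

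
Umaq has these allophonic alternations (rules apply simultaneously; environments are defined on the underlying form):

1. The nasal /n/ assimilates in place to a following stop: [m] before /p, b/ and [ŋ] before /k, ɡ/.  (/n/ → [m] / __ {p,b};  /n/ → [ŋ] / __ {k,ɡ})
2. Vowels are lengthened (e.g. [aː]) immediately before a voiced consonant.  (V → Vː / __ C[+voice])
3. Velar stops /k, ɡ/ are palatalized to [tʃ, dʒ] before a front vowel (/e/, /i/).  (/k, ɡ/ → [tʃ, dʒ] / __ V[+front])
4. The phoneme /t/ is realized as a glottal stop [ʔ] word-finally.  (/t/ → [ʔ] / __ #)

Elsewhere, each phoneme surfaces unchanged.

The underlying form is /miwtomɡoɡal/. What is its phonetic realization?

[miːwtoːmɡoːɡaːl]

/m/ (word-initial): no rule targets it → [m].
/i/ (between /m/ and /w/): before a voiced consonant, so rule 2 applies → [iː].
/w/ (between /i/ and /t/): no rule targets it → [w].
/t/ (between /w/ and /o/) is in the target of rule 4 but the environment (word-finally) is not met → [t].
/o/ (between /t/ and /m/): before a voiced consonant, so rule 2 applies → [oː].
/m/ stays [m].
/ɡ/ (between /m/ and /o/) is in the target of rule 3 but the environment (before a front vowel) is not met → [ɡ].
/o/ meets the environment for rule 2 (before a voiced consonant) → [oː].
/ɡ/ — between /o/ and /a/; rule 3 does not apply here → [ɡ].
/a/ meets the environment for rule 2 (before a voiced consonant) → [aː].
/l/ stays [l].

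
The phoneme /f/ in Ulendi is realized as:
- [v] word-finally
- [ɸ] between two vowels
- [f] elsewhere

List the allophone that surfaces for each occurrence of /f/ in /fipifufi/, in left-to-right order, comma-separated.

Occurrence 1 (position 1): no conditioning environment matches → elsewhere allophone [f].
Occurrence 2 (position 5): between two vowels → [ɸ].
Occurrence 3 (position 7): between two vowels → [ɸ].

[f], [ɸ], [ɸ]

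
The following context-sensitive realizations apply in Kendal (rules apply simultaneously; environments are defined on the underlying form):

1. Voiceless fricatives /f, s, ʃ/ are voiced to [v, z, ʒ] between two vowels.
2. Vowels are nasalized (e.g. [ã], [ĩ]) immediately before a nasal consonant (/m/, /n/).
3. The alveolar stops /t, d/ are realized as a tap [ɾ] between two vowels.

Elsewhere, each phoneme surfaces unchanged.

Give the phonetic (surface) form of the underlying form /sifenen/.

[sivẽnẽn]

/s/ (word-initial): rule 1 targets it, but not between two vowels → unchanged [s].
/i/ (between /s/ and /f/) is in the target of rule 2 but the environment (before a nasal consonant) is not met → [i].
Rule 1 applies to /f/ (between /i/ and /e/: between two vowels) → [v].
/e/ — between /f/ and /n/, before a nasal consonant — surfaces as [ẽ] (rule 2).
/n/ — not in any rule's target class → [n].
/e/ — between /n/ and /n/, before a nasal consonant — surfaces as [ẽ] (rule 2).
/n/ — not in any rule's target class → [n].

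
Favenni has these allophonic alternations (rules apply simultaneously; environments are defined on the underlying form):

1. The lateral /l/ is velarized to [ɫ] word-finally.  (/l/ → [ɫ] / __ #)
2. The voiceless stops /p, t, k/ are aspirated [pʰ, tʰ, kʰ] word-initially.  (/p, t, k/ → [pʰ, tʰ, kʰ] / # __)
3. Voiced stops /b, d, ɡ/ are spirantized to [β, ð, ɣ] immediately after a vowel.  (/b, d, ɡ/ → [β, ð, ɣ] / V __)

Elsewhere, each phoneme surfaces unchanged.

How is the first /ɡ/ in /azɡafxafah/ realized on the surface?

/ɡ/ (between /z/ and /a/) fails the environment for rule 3, so it stays [ɡ].

[ɡ]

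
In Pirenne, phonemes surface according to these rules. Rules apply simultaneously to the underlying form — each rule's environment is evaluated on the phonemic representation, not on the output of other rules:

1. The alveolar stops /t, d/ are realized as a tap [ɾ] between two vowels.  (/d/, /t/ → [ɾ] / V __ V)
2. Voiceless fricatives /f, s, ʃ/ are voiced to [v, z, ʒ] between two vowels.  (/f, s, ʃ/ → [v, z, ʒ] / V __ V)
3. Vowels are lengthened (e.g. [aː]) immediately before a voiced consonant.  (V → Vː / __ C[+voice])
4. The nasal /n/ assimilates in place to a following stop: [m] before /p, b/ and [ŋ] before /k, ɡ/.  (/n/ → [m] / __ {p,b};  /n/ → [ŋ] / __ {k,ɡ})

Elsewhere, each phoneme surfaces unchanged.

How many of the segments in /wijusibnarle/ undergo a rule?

4

Segments that undergo a rule: /i/ → [iː] (rule 3); /s/ → [z] (rule 2); /i/ → [iː] (rule 3); /a/ → [aː] (rule 3).
All other segments surface unchanged.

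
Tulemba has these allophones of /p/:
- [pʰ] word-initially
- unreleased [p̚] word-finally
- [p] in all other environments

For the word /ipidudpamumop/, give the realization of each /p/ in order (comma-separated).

Occurrence 1 (position 2): no conditioning environment matches → elsewhere allophone [p].
Occurrence 2 (position 7): no conditioning environment matches → elsewhere allophone [p].
Occurrence 3 (position 13): word-finally → [p̚].

[p], [p], [p̚]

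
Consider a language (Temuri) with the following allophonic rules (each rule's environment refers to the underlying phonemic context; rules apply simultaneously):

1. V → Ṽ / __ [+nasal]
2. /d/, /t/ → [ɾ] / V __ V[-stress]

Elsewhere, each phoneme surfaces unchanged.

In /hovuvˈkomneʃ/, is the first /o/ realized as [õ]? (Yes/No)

/o/ (between /h/ and /v/) fails the environment for rule 1, so it stays [o].
The actual realization is [o], not [õ].

No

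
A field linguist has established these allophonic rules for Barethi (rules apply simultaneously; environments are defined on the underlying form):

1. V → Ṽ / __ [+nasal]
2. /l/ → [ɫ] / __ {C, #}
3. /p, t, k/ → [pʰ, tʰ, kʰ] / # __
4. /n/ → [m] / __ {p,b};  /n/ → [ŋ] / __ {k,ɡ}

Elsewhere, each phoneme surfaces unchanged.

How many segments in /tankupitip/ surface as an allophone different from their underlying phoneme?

Segments that undergo a rule: /t/ → [tʰ] (rule 3); /a/ → [ã] (rule 1); /n/ → [ŋ] (rule 4).
All other segments surface unchanged.

3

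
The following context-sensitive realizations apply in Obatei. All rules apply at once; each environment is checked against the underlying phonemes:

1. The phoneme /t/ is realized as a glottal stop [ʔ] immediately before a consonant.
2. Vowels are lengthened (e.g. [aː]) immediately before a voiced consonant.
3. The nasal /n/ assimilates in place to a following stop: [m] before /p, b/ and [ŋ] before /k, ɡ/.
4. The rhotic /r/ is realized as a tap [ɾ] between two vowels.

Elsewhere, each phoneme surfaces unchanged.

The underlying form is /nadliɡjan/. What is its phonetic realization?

/n/ (word-initial) is in the target of rule 3 but the environment (before a labial or velar stop) is not met → [n].
/a/ meets the environment for rule 2 (before a voiced consonant) → [aː].
/i/ (between /l/ and /ɡ/) occurs before a voiced consonant → [iː] by rule 2.
Rule 2 applies to /a/ (between /j/ and /n/: before a voiced consonant) → [aː].
/n/ (word-final) fails the environment for rule 3, so it stays [n].

[naːdliːɡjaːn]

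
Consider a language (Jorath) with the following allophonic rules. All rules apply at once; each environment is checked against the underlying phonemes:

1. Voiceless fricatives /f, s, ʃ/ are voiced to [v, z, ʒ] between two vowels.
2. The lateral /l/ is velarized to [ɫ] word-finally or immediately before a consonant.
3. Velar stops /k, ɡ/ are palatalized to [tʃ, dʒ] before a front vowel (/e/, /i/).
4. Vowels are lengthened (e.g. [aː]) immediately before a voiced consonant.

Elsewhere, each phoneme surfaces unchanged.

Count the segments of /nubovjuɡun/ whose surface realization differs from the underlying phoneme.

Segments that undergo a rule: /u/ → [uː] (rule 4); /o/ → [oː] (rule 4); /u/ → [uː] (rule 4); /u/ → [uː] (rule 4).
All other segments surface unchanged.

4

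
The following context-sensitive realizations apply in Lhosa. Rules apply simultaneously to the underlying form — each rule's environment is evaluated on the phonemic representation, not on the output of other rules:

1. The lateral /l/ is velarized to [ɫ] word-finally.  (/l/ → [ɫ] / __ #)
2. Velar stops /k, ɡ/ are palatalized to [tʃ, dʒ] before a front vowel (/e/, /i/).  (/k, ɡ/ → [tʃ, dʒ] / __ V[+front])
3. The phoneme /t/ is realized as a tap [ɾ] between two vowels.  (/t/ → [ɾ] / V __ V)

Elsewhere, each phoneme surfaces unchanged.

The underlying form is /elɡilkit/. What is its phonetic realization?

[eldʒiltʃit]

/e/ — not in any rule's target class → [e].
/l/ (between /e/ and /ɡ/) is in the target of rule 1 but the environment (word-finally) is not met → [l].
/ɡ/ meets the environment for rule 2 (before a front vowel) → [dʒ].
/i/ — not in any rule's target class → [i].
/l/ (between /i/ and /k/) fails the environment for rule 1, so it stays [l].
Rule 2 applies to /k/ (between /l/ and /i/: before a front vowel) → [tʃ].
/i/ — not in any rule's target class → [i].
/t/ — word-final; rule 3 does not apply here → [t].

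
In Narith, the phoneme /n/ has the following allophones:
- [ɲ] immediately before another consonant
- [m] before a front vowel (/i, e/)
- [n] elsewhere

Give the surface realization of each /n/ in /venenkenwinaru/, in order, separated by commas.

Occurrence 1 (position 3): before a front vowel (/i, e/) → [m].
Occurrence 2 (position 5): immediately before another consonant → [ɲ].
Occurrence 3 (position 8): immediately before another consonant → [ɲ].
Occurrence 4 (position 11): no conditioning environment matches → elsewhere allophone [n].

[m], [ɲ], [ɲ], [n]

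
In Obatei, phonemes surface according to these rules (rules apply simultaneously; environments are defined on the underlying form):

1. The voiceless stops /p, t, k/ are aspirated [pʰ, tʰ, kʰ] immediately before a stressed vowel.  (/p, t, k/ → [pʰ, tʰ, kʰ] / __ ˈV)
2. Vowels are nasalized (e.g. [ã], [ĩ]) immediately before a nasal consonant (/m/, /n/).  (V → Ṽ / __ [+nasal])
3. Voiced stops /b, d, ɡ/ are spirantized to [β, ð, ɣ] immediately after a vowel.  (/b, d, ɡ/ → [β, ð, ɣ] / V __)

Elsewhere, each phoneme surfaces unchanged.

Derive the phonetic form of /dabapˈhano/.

/d/ (word-initial) fails the environment for rule 3, so it stays [d].
/a/ (between /d/ and /b/) fails the environment for rule 2, so it stays [a].
/b/ (between /a/ and /a/): immediately after a vowel, so rule 3 applies → [β].
/a/ (between /b/ and /p/): rule 2 targets it, but not before a nasal consonant → unchanged [a].
/p/ (between /a/ and /h/) is in the target of rule 1 but the environment (immediately before a stressed vowel) is not met → [p].
Rule 2 applies to /a/ (between /h/ and /n/: before a nasal consonant) → [ã].
/o/ (word-final) is in the target of rule 2 but the environment (before a nasal consonant) is not met → [o].

[daβapˈhãno]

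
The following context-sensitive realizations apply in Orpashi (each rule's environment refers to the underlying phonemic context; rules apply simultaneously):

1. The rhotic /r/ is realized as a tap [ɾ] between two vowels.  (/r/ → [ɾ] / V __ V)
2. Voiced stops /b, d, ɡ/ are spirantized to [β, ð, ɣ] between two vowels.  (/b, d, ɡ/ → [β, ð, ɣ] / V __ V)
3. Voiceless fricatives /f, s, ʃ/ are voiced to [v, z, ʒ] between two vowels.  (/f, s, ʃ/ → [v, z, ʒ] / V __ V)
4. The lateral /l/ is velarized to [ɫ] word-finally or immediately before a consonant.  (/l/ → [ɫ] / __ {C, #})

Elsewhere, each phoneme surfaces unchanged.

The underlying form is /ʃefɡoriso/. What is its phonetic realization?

/ʃ/ — word-initial; rule 3 does not apply here → [ʃ].
/e/ stays [e].
/f/ (between /e/ and /ɡ/): rule 3 targets it, but not between two vowels → unchanged [f].
/ɡ/ (between /f/ and /o/): rule 2 targets it, but not between two vowels → unchanged [ɡ].
/o/ (between /ɡ/ and /r/): no rule targets it → [o].
/r/ (between /o/ and /i/): between two vowels, so rule 1 applies → [ɾ].
/i/ (between /r/ and /s/): no rule targets it → [i].
/s/ — between /i/ and /o/, between two vowels — surfaces as [z] (rule 3).
/o/ (word-final) is unaffected → [o].

[ʃefɡoɾizo]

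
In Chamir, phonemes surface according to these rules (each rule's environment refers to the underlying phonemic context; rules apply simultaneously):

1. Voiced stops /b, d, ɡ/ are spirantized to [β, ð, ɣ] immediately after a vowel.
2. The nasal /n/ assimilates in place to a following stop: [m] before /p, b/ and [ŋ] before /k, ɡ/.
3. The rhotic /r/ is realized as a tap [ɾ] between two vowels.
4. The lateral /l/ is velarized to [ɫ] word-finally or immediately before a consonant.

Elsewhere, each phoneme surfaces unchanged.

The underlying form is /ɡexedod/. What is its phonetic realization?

[ɡexeðoð]

/ɡ/ (word-initial) fails the environment for rule 1, so it stays [ɡ].
/e/ (between /ɡ/ and /x/): no rule targets it → [e].
/x/ (between /e/ and /e/): no rule targets it → [x].
/e/ stays [e].
/d/ (between /e/ and /o/) occurs immediately after a vowel → [ð] by rule 1.
/o/ (between /d/ and /d/): no rule targets it → [o].
/d/ (word-final) occurs immediately after a vowel → [ð] by rule 1.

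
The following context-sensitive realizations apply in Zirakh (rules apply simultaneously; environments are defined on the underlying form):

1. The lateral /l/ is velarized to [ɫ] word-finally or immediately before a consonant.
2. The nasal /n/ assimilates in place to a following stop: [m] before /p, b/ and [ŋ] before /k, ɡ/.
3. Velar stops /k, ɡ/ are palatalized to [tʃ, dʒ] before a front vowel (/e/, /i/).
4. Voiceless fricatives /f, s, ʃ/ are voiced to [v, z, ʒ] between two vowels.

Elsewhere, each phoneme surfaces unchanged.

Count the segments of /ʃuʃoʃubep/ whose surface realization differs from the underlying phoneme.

Segments that undergo a rule: /ʃ/ → [ʒ] (rule 4); /ʃ/ → [ʒ] (rule 4).
All other segments surface unchanged.

2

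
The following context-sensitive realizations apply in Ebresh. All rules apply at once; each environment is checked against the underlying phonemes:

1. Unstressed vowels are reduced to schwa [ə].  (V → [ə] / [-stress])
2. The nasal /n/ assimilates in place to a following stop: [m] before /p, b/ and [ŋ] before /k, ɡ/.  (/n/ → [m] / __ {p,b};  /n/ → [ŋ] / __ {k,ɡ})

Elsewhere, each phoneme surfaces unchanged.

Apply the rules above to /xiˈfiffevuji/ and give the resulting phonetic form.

/x/ — not in any rule's target class → [x].
/i/ (between /x/ and /f/): in an unstressed syllable, so rule 1 applies → [ə].
/f/ stays [f].
/i/ (between /f/ and /f/): rule 1 targets it, but not in an unstressed syllable → unchanged [i].
/f/ stays [f].
/f/ (between /f/ and /e/): no rule targets it → [f].
/e/ (between /f/ and /v/) occurs in an unstressed syllable → [ə] by rule 1.
/v/ (between /e/ and /u/): no rule targets it → [v].
/u/ (between /v/ and /j/): in an unstressed syllable, so rule 1 applies → [ə].
/j/ stays [j].
/i/ meets the environment for rule 1 (in an unstressed syllable) → [ə].

[xəˈfiffəvəjə]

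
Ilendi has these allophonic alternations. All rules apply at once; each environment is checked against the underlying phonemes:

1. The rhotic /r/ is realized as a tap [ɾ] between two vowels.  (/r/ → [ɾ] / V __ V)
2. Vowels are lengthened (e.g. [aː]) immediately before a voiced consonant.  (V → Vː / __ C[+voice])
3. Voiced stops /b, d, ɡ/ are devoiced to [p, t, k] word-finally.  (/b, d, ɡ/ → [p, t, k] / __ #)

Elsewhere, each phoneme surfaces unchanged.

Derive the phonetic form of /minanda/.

[miːnaːnda]

/m/ (word-initial) is unaffected → [m].
/i/ (between /m/ and /n/) occurs before a voiced consonant → [iː] by rule 2.
/n/ (between /i/ and /a/): no rule targets it → [n].
/a/ (between /n/ and /n/): before a voiced consonant, so rule 2 applies → [aː].
/n/ stays [n].
/d/ — between /n/ and /a/; rule 3 does not apply here → [d].
/a/ (word-final): rule 2 targets it, but not before a voiced consonant → unchanged [a].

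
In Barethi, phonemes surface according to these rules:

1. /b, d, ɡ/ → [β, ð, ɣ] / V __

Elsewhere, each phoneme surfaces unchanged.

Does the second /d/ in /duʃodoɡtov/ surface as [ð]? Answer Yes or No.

Yes

/d/ (between /o/ and /o/): immediately after a vowel, so rule 1 applies → [ð].
The actual realization is [ð], which matches [ð].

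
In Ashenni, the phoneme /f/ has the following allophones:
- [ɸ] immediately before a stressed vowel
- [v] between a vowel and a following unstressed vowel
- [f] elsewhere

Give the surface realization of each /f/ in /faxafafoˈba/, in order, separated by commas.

Occurrence 1 (position 1): no conditioning environment matches → elsewhere allophone [f].
Occurrence 2 (position 5): between a vowel and a following unstressed vowel → [v].
Occurrence 3 (position 7): between a vowel and a following unstressed vowel → [v].

[f], [v], [v]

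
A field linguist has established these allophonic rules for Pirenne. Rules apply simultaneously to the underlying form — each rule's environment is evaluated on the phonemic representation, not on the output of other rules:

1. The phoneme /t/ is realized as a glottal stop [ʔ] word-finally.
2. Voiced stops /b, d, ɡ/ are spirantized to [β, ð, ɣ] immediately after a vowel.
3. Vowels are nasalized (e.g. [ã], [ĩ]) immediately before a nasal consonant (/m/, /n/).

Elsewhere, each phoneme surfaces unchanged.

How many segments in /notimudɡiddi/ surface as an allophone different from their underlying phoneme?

3

Segments that undergo a rule: /i/ → [ĩ] (rule 3); /d/ → [ð] (rule 2); /d/ → [ð] (rule 2).
All other segments surface unchanged.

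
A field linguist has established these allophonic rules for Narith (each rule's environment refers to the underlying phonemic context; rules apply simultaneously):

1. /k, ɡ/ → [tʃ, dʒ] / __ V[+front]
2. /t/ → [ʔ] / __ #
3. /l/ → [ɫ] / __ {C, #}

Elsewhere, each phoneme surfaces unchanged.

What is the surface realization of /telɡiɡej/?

/t/ (word-initial): rule 2 targets it, but not word-finally → unchanged [t].
/e/ (between /t/ and /l/) is unaffected → [e].
/l/ meets the environment for rule 3 (word-finally or immediately before a consonant) → [ɫ].
/ɡ/ (between /l/ and /i/): before a front vowel, so rule 1 applies → [dʒ].
/i/ — not in any rule's target class → [i].
/ɡ/ (between /i/ and /e/): before a front vowel, so rule 1 applies → [dʒ].
/e/ (between /ɡ/ and /j/) is unaffected → [e].
/j/ (word-final): no rule targets it → [j].

[teɫdʒidʒej]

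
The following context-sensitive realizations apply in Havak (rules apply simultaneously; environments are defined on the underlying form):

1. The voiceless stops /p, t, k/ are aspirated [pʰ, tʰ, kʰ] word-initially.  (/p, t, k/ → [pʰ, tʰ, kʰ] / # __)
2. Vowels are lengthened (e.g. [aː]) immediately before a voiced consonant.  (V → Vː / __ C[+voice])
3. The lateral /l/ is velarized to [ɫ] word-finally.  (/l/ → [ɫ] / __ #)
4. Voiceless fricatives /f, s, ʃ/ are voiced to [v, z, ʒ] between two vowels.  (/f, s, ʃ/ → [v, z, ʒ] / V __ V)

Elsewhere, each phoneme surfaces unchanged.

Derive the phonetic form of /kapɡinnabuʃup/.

[kʰapɡiːnnaːbuʒup]

/k/ — word-initial, word-initially — surfaces as [kʰ] (rule 1).
/a/ — between /k/ and /p/; rule 2 does not apply here → [a].
/p/ (between /a/ and /ɡ/): rule 1 targets it, but not word-initially → unchanged [p].
/i/ (between /ɡ/ and /n/) occurs before a voiced consonant → [iː] by rule 2.
/a/ (between /n/ and /b/): before a voiced consonant, so rule 2 applies → [aː].
/u/ — between /b/ and /ʃ/; rule 2 does not apply here → [u].
/ʃ/ — between /u/ and /u/, between two vowels — surfaces as [ʒ] (rule 4).
/u/ (between /ʃ/ and /p/): rule 2 targets it, but not before a voiced consonant → unchanged [u].
/p/ (word-final): rule 1 targets it, but not word-initially → unchanged [p].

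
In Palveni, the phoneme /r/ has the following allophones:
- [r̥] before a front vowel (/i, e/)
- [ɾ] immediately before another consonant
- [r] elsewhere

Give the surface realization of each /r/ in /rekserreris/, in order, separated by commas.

Occurrence 1 (position 1): before a front vowel (/i, e/) → [r̥].
Occurrence 2 (position 6): immediately before another consonant → [ɾ].
Occurrence 3 (position 7): before a front vowel (/i, e/) → [r̥].
Occurrence 4 (position 9): before a front vowel (/i, e/) → [r̥].

[r̥], [ɾ], [r̥], [r̥]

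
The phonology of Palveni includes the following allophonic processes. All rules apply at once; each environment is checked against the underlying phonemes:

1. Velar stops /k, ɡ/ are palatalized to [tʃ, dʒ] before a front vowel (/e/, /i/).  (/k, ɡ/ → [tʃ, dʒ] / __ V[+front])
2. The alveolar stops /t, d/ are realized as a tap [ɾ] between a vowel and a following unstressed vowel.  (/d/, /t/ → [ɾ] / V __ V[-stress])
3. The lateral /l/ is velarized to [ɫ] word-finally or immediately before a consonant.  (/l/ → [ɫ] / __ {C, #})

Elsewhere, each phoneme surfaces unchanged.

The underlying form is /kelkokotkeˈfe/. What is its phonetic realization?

[tʃeɫkokottʃeˈfe]

/k/ (word-initial) occurs before a front vowel → [tʃ] by rule 1.
/e/ (between /k/ and /l/) is unaffected → [e].
/l/ meets the environment for rule 3 (word-finally or immediately before a consonant) → [ɫ].
/k/ — between /l/ and /o/; rule 1 does not apply here → [k].
/o/ stays [o].
/k/ (between /o/ and /o/) fails the environment for rule 1, so it stays [k].
/o/ (between /k/ and /t/) is unaffected → [o].
/t/ (between /o/ and /k/) fails the environment for rule 2, so it stays [t].
Rule 1 applies to /k/ (between /t/ and /e/: before a front vowel) → [tʃ].
/e/ — not in any rule's target class → [e].
/f/ (between /e/ and /e/): no rule targets it → [f].
/e/ — not in any rule's target class → [e].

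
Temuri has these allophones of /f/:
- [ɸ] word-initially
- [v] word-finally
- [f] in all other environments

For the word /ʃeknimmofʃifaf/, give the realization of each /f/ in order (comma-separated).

Occurrence 1 (position 9): no conditioning environment matches → elsewhere allophone [f].
Occurrence 2 (position 12): no conditioning environment matches → elsewhere allophone [f].
Occurrence 3 (position 14): word-finally → [v].

[f], [f], [v]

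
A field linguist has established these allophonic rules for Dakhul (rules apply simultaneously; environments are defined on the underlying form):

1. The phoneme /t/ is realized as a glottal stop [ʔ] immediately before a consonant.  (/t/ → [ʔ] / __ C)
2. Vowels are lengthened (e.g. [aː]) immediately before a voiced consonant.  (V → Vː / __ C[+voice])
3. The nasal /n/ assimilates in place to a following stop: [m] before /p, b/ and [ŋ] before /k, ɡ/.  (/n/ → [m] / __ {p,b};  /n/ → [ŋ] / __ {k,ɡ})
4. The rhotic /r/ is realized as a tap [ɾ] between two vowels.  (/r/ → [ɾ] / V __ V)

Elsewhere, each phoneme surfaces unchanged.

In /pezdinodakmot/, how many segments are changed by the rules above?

3

Segments that undergo a rule: /e/ → [eː] (rule 2); /i/ → [iː] (rule 2); /o/ → [oː] (rule 2).
All other segments surface unchanged.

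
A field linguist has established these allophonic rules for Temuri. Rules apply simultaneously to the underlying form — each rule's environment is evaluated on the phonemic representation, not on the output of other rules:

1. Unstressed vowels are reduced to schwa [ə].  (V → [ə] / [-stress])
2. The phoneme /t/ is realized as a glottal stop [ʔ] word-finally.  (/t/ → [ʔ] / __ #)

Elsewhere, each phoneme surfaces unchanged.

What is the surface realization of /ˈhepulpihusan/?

/h/ — not in any rule's target class → [h].
/e/ (between /h/ and /p/) is in the target of rule 1 but the environment (in an unstressed syllable) is not met → [e].
/p/ (between /e/ and /u/): no rule targets it → [p].
/u/ — between /p/ and /l/, in an unstressed syllable — surfaces as [ə] (rule 1).
/l/ (between /u/ and /p/) is unaffected → [l].
/p/ stays [p].
/i/ — between /p/ and /h/, in an unstressed syllable — surfaces as [ə] (rule 1).
/h/ (between /i/ and /u/): no rule targets it → [h].
/u/ (between /h/ and /s/) occurs in an unstressed syllable → [ə] by rule 1.
/s/ stays [s].
/a/ meets the environment for rule 1 (in an unstressed syllable) → [ə].
/n/ (word-final) is unaffected → [n].

[ˈhepəlpəhəsən]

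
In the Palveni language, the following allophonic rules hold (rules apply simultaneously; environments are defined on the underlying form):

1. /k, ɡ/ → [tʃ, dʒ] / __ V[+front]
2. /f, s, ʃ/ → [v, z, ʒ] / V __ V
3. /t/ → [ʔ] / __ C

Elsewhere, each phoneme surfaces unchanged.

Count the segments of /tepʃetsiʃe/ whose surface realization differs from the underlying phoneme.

Segments that undergo a rule: /t/ → [ʔ] (rule 3); /ʃ/ → [ʒ] (rule 2).
All other segments surface unchanged.

2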